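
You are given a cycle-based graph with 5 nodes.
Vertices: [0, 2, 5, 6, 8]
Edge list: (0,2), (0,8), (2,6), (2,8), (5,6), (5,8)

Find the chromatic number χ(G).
Clique number ω(G) = 3 (lower bound: χ ≥ ω).
The clique on [0, 2, 8] has size 3, forcing χ ≥ 3, and the coloring below uses 3 colors, so χ(G) = 3.
A valid 3-coloring: color 1: [6, 8]; color 2: [2, 5]; color 3: [0].

χ(G) = 3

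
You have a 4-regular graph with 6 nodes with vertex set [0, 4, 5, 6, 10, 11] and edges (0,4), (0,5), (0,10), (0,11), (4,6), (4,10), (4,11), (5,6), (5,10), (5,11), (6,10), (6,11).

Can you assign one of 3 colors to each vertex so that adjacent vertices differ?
Yes, G is 3-colorable

A valid 3-coloring: color 1: [4, 5]; color 2: [0, 6]; color 3: [10, 11].
(χ(G) = 3 ≤ 3.)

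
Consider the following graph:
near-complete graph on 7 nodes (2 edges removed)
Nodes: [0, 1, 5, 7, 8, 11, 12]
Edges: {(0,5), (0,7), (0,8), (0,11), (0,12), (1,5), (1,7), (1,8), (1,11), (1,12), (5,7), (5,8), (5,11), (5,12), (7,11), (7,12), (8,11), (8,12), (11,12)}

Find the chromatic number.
Clique number ω(G) = 5 (lower bound: χ ≥ ω).
The clique on [0, 5, 8, 11, 12] has size 5, forcing χ ≥ 5, and the coloring below uses 5 colors, so χ(G) = 5.
A valid 5-coloring: color 1: [5]; color 2: [11]; color 3: [12]; color 4: [0, 1]; color 5: [7, 8].

χ(G) = 5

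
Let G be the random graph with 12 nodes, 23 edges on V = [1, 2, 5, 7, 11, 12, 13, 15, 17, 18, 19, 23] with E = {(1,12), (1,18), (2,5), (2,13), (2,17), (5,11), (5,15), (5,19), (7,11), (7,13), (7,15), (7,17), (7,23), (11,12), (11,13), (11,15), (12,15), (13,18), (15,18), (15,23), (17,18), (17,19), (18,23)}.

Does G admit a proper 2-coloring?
The clique on vertices [7, 11, 13] has size 3 > 2, so it alone needs 3 colors.

No, G is not 2-colorable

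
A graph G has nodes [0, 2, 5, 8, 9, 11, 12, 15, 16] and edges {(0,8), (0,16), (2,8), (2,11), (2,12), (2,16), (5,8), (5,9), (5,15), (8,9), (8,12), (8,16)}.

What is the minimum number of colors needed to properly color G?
Clique number ω(G) = 3 (lower bound: χ ≥ ω).
The clique on [0, 8, 16] has size 3, forcing χ ≥ 3, and the coloring below uses 3 colors, so χ(G) = 3.
A valid 3-coloring: color 1: [8, 11, 15]; color 2: [0, 2, 5]; color 3: [9, 12, 16].

χ(G) = 3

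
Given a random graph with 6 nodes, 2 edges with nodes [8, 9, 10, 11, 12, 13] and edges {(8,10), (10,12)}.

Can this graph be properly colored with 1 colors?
No, G is not 1-colorable

Edge (8,10) forces its endpoints to differ, so 1 color is not enough.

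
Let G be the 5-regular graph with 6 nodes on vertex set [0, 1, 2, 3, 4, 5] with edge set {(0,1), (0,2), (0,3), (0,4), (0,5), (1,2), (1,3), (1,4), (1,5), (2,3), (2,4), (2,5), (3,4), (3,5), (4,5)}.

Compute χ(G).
χ(G) = 6

Clique number ω(G) = 6 (lower bound: χ ≥ ω).
The clique on [0, 1, 2, 3, 4, 5] has size 6, forcing χ ≥ 6, and the coloring below uses 6 colors, so χ(G) = 6.
A valid 6-coloring: color 1: [1]; color 2: [3]; color 3: [0]; color 4: [2]; color 5: [5]; color 6: [4].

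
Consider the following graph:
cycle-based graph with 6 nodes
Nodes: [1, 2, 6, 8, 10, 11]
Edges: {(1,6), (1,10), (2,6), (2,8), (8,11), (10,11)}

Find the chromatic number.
Clique number ω(G) = 2 (lower bound: χ ≥ ω).
The graph is bipartite (no odd cycle), so 2 colors suffice: χ(G) = 2.
A valid 2-coloring: color 1: [6, 8, 10]; color 2: [1, 2, 11].

χ(G) = 2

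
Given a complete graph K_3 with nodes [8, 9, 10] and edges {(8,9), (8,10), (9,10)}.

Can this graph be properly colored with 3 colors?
Yes, G is 3-colorable

A valid 3-coloring: color 1: [9]; color 2: [10]; color 3: [8].
(χ(G) = 3 ≤ 3.)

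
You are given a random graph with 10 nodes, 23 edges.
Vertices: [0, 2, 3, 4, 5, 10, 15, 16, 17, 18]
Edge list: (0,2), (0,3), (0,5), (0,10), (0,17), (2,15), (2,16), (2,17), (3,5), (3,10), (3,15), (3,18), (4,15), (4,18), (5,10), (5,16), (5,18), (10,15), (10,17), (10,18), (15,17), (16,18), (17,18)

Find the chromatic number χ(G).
χ(G) = 4

Clique number ω(G) = 4 (lower bound: χ ≥ ω).
The clique on [0, 3, 5, 10] has size 4, forcing χ ≥ 4, and the coloring below uses 4 colors, so χ(G) = 4.
A valid 4-coloring: color 1: [4, 10, 16]; color 2: [0, 15, 18]; color 3: [5, 17]; color 4: [2, 3].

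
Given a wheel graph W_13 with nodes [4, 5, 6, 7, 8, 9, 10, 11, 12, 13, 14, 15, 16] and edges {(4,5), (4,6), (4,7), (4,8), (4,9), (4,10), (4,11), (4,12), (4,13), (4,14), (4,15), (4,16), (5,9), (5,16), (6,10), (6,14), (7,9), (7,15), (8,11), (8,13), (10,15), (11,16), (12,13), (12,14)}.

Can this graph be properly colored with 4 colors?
Yes, G is 4-colorable

A valid 4-coloring: color 1: [4]; color 2: [6, 8, 9, 12, 15, 16]; color 3: [5, 7, 10, 11, 13, 14].
(χ(G) = 3 ≤ 4.)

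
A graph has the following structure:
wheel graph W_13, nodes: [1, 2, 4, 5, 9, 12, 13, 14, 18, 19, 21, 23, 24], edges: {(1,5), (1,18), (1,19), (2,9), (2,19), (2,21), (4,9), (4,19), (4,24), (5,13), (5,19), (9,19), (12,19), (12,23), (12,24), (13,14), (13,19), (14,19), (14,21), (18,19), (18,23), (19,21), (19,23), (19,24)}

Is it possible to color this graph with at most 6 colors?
A valid 6-coloring: color 1: [19]; color 2: [2, 4, 5, 12, 14, 18]; color 3: [1, 9, 13, 21, 23, 24].
(χ(G) = 3 ≤ 6.)

Yes, G is 6-colorable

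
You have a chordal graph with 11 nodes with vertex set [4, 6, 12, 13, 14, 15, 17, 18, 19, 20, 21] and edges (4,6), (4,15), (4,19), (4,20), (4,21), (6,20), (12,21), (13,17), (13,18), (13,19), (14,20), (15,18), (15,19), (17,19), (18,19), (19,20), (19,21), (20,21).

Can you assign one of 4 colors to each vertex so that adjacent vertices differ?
Yes, G is 4-colorable

A valid 4-coloring: color 1: [6, 12, 14, 19]; color 2: [4, 17, 18]; color 3: [13, 15, 20]; color 4: [21].
(χ(G) = 4 ≤ 4.)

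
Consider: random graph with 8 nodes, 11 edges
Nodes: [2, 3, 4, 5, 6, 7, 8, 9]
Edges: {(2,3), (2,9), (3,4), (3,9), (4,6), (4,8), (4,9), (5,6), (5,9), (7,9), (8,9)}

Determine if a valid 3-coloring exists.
Yes, G is 3-colorable

A valid 3-coloring: color 1: [6, 9]; color 2: [2, 4, 5, 7]; color 3: [3, 8].
(χ(G) = 3 ≤ 3.)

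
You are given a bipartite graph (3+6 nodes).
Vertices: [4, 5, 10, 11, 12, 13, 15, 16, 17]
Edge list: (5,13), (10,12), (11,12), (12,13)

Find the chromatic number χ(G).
χ(G) = 2

Clique number ω(G) = 2 (lower bound: χ ≥ ω).
The graph is bipartite (no odd cycle), so 2 colors suffice: χ(G) = 2.
A valid 2-coloring: color 1: [4, 5, 12, 15, 16, 17]; color 2: [10, 11, 13].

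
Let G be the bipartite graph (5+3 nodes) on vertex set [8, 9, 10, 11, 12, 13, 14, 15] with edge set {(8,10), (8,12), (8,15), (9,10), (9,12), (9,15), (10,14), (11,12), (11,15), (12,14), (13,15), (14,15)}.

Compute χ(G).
Clique number ω(G) = 2 (lower bound: χ ≥ ω).
The graph is bipartite (no odd cycle), so 2 colors suffice: χ(G) = 2.
A valid 2-coloring: color 1: [10, 12, 15]; color 2: [8, 9, 11, 13, 14].

χ(G) = 2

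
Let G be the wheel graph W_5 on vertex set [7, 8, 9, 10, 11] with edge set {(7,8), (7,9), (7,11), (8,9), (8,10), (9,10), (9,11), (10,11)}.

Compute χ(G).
Clique number ω(G) = 3 (lower bound: χ ≥ ω).
The clique on [8, 9, 10] has size 3, forcing χ ≥ 3, and the coloring below uses 3 colors, so χ(G) = 3.
A valid 3-coloring: color 1: [9]; color 2: [8, 11]; color 3: [7, 10].

χ(G) = 3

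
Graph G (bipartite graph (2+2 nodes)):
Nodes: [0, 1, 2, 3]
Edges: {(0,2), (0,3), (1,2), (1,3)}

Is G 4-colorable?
Yes, G is 4-colorable

A valid 4-coloring: color 1: [2, 3]; color 2: [0, 1].
(χ(G) = 2 ≤ 4.)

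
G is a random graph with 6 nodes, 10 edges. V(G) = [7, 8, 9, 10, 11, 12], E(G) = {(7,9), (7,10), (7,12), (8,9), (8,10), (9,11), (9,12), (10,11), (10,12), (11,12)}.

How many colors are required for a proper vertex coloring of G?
χ(G) = 3

Clique number ω(G) = 3 (lower bound: χ ≥ ω).
The clique on [9, 11, 12] has size 3, forcing χ ≥ 3, and the coloring below uses 3 colors, so χ(G) = 3.
A valid 3-coloring: color 1: [9, 10]; color 2: [8, 12]; color 3: [7, 11].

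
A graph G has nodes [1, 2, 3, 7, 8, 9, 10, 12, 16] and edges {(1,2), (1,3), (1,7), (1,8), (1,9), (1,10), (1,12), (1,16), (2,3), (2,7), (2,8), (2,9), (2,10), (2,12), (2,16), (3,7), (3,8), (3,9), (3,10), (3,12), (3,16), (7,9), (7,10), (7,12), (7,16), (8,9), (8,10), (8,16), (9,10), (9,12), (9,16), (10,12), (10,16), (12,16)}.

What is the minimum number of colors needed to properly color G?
χ(G) = 8

Clique number ω(G) = 8 (lower bound: χ ≥ ω).
The clique on [1, 2, 3, 7, 9, 10, 12, 16] has size 8, forcing χ ≥ 8, and the coloring below uses 8 colors, so χ(G) = 8.
A valid 8-coloring: color 1: [1]; color 2: [9]; color 3: [3]; color 4: [10]; color 5: [16]; color 6: [2]; color 7: [7, 8]; color 8: [12].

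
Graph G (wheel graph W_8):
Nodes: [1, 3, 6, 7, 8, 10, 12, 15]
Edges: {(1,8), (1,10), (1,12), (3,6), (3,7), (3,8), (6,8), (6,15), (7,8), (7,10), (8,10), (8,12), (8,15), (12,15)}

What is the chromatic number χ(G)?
Clique number ω(G) = 3 (lower bound: χ ≥ ω).
Odd cycle [1, 12, 15, 6, 3, 7, 10] needs 3 colors (χ ≥ 3).
Vertex 8 is adjacent to every vertex of [1, 3, 6, 7, 10, 12, 15], which already need 3 colors among themselves, so 8 needs a new color (χ ≥ 4).
The coloring below uses 4 colors, so χ(G) = 4.
A valid 4-coloring: color 1: [8]; color 2: [1, 7, 15]; color 3: [6, 10, 12]; color 4: [3].

χ(G) = 4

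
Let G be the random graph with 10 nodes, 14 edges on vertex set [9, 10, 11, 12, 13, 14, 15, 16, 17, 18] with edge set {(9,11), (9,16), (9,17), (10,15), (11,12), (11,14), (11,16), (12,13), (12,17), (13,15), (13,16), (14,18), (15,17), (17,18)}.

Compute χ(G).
Clique number ω(G) = 3 (lower bound: χ ≥ ω).
The clique on [9, 11, 16] has size 3, forcing χ ≥ 3, and the coloring below uses 3 colors, so χ(G) = 3.
A valid 3-coloring: color 1: [10, 11, 13, 17]; color 2: [12, 14, 15, 16]; color 3: [9, 18].

χ(G) = 3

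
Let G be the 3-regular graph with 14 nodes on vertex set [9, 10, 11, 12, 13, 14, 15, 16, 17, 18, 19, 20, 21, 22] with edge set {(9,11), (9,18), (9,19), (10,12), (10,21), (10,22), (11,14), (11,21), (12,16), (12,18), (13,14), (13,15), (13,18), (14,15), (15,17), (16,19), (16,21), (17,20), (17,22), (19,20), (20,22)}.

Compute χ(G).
χ(G) = 3

Clique number ω(G) = 3 (lower bound: χ ≥ ω).
The clique on [13, 14, 15] has size 3, forcing χ ≥ 3, and the coloring below uses 3 colors, so χ(G) = 3.
A valid 3-coloring: color 1: [12, 14, 17, 19, 21]; color 2: [11, 15, 16, 18, 22]; color 3: [9, 10, 13, 20].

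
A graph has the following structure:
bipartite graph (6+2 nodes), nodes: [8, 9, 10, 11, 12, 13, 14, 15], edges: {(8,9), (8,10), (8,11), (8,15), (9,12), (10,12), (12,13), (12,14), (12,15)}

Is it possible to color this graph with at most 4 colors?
A valid 4-coloring: color 1: [8, 12]; color 2: [9, 10, 11, 13, 14, 15].
(χ(G) = 2 ≤ 4.)

Yes, G is 4-colorable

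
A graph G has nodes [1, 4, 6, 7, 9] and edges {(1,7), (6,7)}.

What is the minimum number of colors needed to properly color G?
Clique number ω(G) = 2 (lower bound: χ ≥ ω).
The graph is bipartite (no odd cycle), so 2 colors suffice: χ(G) = 2.
A valid 2-coloring: color 1: [4, 7, 9]; color 2: [1, 6].

χ(G) = 2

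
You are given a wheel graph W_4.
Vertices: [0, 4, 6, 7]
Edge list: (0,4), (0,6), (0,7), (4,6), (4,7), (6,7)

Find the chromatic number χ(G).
χ(G) = 4

Clique number ω(G) = 4 (lower bound: χ ≥ ω).
The clique on [0, 4, 6, 7] has size 4, forcing χ ≥ 4, and the coloring below uses 4 colors, so χ(G) = 4.
A valid 4-coloring: color 1: [6]; color 2: [4]; color 3: [0]; color 4: [7].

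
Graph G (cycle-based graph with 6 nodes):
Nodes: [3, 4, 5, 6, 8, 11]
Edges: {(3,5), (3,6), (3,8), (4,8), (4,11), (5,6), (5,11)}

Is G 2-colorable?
No, G is not 2-colorable

The clique on vertices [3, 5, 6] has size 3 > 2, so it alone needs 3 colors.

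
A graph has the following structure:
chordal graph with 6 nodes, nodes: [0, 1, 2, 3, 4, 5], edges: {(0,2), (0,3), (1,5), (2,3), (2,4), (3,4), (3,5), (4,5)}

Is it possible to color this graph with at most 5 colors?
Yes, G is 5-colorable

A valid 5-coloring: color 1: [1, 3]; color 2: [2, 5]; color 3: [0, 4].
(χ(G) = 3 ≤ 5.)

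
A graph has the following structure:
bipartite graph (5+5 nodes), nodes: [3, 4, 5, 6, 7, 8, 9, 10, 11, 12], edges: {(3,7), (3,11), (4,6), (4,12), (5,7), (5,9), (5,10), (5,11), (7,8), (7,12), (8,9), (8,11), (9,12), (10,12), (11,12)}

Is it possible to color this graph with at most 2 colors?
A valid 2-coloring: color 1: [3, 5, 6, 8, 12]; color 2: [4, 7, 9, 10, 11].
(χ(G) = 2 ≤ 2.)

Yes, G is 2-colorable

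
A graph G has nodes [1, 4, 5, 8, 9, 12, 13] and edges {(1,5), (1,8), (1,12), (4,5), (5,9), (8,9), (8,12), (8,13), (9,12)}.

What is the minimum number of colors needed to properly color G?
χ(G) = 3

Clique number ω(G) = 3 (lower bound: χ ≥ ω).
The clique on [8, 9, 12] has size 3, forcing χ ≥ 3, and the coloring below uses 3 colors, so χ(G) = 3.
A valid 3-coloring: color 1: [5, 8]; color 2: [1, 4, 9, 13]; color 3: [12].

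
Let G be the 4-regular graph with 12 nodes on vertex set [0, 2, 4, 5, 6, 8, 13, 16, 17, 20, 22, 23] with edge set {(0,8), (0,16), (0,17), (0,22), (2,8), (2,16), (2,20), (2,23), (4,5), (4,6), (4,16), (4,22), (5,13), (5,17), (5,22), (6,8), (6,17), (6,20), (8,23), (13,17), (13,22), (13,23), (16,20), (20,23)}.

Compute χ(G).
Clique number ω(G) = 3 (lower bound: χ ≥ ω).
The clique on [2, 8, 23] has size 3, forcing χ ≥ 3, and the coloring below uses 3 colors, so χ(G) = 3.
A valid 3-coloring: color 1: [16, 17, 22, 23]; color 2: [4, 8, 13, 20]; color 3: [0, 2, 5, 6].

χ(G) = 3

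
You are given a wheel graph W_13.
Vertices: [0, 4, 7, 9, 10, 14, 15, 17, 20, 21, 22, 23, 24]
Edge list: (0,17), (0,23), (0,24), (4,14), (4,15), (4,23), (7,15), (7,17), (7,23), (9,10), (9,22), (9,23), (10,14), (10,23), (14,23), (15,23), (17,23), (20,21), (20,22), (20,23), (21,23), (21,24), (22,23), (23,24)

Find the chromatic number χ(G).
χ(G) = 3

Clique number ω(G) = 3 (lower bound: χ ≥ ω).
The clique on [0, 23, 24] has size 3, forcing χ ≥ 3, and the coloring below uses 3 colors, so χ(G) = 3.
A valid 3-coloring: color 1: [23]; color 2: [9, 14, 15, 17, 20, 24]; color 3: [0, 4, 7, 10, 21, 22].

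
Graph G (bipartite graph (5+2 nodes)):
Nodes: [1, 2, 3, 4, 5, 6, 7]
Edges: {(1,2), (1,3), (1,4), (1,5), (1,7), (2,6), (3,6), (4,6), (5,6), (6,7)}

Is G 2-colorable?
Yes, G is 2-colorable

A valid 2-coloring: color 1: [1, 6]; color 2: [2, 3, 4, 5, 7].
(χ(G) = 2 ≤ 2.)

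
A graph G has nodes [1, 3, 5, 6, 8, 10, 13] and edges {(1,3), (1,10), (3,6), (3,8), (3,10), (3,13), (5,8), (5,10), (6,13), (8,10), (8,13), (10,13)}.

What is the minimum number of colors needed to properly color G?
χ(G) = 4

Clique number ω(G) = 4 (lower bound: χ ≥ ω).
The clique on [3, 8, 10, 13] has size 4, forcing χ ≥ 4, and the coloring below uses 4 colors, so χ(G) = 4.
A valid 4-coloring: color 1: [6, 10]; color 2: [3, 5]; color 3: [1, 13]; color 4: [8].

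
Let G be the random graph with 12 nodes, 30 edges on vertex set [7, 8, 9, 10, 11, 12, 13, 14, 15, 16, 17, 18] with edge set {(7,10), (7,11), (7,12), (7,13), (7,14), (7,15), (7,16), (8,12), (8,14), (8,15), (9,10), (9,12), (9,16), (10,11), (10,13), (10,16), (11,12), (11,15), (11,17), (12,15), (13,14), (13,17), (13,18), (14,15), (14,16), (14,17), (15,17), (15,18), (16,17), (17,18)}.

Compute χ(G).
Clique number ω(G) = 4 (lower bound: χ ≥ ω).
The clique on [7, 11, 12, 15] has size 4, forcing χ ≥ 4, and the coloring below uses 4 colors, so χ(G) = 4.
A valid 4-coloring: color 1: [7, 8, 9, 17]; color 2: [10, 15]; color 3: [12, 14, 18]; color 4: [11, 13, 16].

χ(G) = 4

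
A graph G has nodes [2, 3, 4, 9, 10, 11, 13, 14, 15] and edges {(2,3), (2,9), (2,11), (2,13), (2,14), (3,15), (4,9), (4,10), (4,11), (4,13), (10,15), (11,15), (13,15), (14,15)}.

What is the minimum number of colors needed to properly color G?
χ(G) = 2

Clique number ω(G) = 2 (lower bound: χ ≥ ω).
The graph is bipartite (no odd cycle), so 2 colors suffice: χ(G) = 2.
A valid 2-coloring: color 1: [2, 4, 15]; color 2: [3, 9, 10, 11, 13, 14].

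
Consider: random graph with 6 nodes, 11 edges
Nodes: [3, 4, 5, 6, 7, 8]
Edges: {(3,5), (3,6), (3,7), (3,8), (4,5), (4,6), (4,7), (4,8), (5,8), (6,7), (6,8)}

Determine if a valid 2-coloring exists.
The clique on vertices [3, 5, 8] has size 3 > 2, so it alone needs 3 colors.

No, G is not 2-colorable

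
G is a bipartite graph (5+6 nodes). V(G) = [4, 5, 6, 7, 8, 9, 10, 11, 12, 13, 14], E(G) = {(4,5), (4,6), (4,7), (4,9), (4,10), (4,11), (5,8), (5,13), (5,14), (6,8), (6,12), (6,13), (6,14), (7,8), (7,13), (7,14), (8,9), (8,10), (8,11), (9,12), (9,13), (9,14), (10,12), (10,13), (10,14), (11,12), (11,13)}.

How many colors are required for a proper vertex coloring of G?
χ(G) = 2

Clique number ω(G) = 2 (lower bound: χ ≥ ω).
The graph is bipartite (no odd cycle), so 2 colors suffice: χ(G) = 2.
A valid 2-coloring: color 1: [4, 8, 12, 13, 14]; color 2: [5, 6, 7, 9, 10, 11].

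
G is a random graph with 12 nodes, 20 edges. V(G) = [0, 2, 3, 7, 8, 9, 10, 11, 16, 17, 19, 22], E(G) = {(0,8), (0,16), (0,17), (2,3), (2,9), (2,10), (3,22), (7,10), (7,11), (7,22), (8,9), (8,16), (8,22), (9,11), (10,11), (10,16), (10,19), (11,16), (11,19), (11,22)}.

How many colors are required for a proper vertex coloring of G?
χ(G) = 3

Clique number ω(G) = 3 (lower bound: χ ≥ ω).
The clique on [0, 8, 16] has size 3, forcing χ ≥ 3, and the coloring below uses 3 colors, so χ(G) = 3.
A valid 3-coloring: color 1: [2, 8, 11, 17]; color 2: [0, 9, 10, 22]; color 3: [3, 7, 16, 19].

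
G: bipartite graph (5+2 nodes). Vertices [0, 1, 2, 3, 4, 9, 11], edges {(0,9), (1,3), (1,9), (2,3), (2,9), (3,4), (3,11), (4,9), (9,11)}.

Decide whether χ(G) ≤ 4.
A valid 4-coloring: color 1: [3, 9]; color 2: [0, 1, 2, 4, 11].
(χ(G) = 2 ≤ 4.)

Yes, G is 4-colorable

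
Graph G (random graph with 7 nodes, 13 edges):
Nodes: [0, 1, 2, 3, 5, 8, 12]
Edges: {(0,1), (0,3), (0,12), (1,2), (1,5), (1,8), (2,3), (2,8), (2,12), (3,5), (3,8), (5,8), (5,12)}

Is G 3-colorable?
Yes, G is 3-colorable

A valid 3-coloring: color 1: [8, 12]; color 2: [0, 2, 5]; color 3: [1, 3].
(χ(G) = 3 ≤ 3.)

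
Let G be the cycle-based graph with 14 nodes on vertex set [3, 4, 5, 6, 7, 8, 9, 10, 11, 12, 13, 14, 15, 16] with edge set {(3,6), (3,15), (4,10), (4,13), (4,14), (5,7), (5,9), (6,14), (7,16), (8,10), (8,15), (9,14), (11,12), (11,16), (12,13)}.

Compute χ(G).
Clique number ω(G) = 2 (lower bound: χ ≥ ω).
Odd cycle [14, 9, 5, 7, 16, 11, 12, 13, 4] needs 3 colors (χ ≥ 3).
The coloring below uses 3 colors, so χ(G) = 3.
A valid 3-coloring: color 1: [3, 4, 7, 8, 9, 11]; color 2: [5, 10, 13, 14, 15, 16]; color 3: [6, 12].

χ(G) = 3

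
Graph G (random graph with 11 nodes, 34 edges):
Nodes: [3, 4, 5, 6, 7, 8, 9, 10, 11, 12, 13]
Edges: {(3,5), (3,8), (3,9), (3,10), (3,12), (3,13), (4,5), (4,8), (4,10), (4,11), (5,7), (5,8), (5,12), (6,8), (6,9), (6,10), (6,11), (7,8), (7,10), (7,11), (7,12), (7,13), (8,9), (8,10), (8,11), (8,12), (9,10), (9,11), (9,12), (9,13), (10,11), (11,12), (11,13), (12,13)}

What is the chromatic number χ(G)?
χ(G) = 5

Clique number ω(G) = 5 (lower bound: χ ≥ ω).
The clique on [6, 8, 9, 10, 11] has size 5, forcing χ ≥ 5, and the coloring below uses 5 colors, so χ(G) = 5.
A valid 5-coloring: color 1: [8, 13]; color 2: [3, 11]; color 3: [5, 9]; color 4: [10, 12]; color 5: [4, 6, 7].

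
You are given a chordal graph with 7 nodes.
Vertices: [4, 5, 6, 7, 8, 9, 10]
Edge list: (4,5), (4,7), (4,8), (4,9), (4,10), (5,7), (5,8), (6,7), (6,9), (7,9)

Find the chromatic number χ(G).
Clique number ω(G) = 3 (lower bound: χ ≥ ω).
The clique on [4, 7, 9] has size 3, forcing χ ≥ 3, and the coloring below uses 3 colors, so χ(G) = 3.
A valid 3-coloring: color 1: [4, 6]; color 2: [7, 8, 10]; color 3: [5, 9].

χ(G) = 3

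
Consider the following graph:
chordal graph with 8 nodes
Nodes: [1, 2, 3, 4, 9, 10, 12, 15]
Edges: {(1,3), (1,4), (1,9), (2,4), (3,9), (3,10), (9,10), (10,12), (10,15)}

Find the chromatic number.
Clique number ω(G) = 3 (lower bound: χ ≥ ω).
The clique on [1, 3, 9] has size 3, forcing χ ≥ 3, and the coloring below uses 3 colors, so χ(G) = 3.
A valid 3-coloring: color 1: [1, 2, 10]; color 2: [3, 4, 12, 15]; color 3: [9].

χ(G) = 3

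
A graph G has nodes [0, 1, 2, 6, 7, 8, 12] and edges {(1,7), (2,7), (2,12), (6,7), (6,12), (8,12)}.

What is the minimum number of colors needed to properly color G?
Clique number ω(G) = 2 (lower bound: χ ≥ ω).
The graph is bipartite (no odd cycle), so 2 colors suffice: χ(G) = 2.
A valid 2-coloring: color 1: [0, 7, 12]; color 2: [1, 2, 6, 8].

χ(G) = 2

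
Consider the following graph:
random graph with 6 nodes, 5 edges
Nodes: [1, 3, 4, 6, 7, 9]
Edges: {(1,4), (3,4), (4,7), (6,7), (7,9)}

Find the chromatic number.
Clique number ω(G) = 2 (lower bound: χ ≥ ω).
The graph is bipartite (no odd cycle), so 2 colors suffice: χ(G) = 2.
A valid 2-coloring: color 1: [1, 3, 7]; color 2: [4, 6, 9].

χ(G) = 2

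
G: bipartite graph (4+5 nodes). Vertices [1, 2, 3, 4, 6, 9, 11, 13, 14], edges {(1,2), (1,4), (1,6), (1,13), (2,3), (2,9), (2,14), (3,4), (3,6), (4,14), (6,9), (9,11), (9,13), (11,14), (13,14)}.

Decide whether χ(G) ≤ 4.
Yes, G is 4-colorable

A valid 4-coloring: color 1: [1, 3, 9, 14]; color 2: [2, 4, 6, 11, 13].
(χ(G) = 2 ≤ 4.)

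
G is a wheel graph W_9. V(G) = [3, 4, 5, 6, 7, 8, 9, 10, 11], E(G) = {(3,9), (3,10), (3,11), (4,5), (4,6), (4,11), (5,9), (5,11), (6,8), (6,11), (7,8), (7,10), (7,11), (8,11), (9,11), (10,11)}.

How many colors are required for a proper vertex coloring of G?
Clique number ω(G) = 3 (lower bound: χ ≥ ω).
The clique on [3, 9, 11] has size 3, forcing χ ≥ 3, and the coloring below uses 3 colors, so χ(G) = 3.
A valid 3-coloring: color 1: [11]; color 2: [4, 8, 9, 10]; color 3: [3, 5, 6, 7].

χ(G) = 3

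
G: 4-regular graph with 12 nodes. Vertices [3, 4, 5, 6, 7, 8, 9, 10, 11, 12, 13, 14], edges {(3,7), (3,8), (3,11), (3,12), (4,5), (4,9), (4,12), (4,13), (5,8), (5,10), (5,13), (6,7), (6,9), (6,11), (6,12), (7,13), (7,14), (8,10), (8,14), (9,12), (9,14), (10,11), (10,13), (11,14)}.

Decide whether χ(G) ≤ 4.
Yes, G is 4-colorable

A valid 4-coloring: color 1: [5, 7, 9, 11]; color 2: [3, 4, 6, 10, 14]; color 3: [8, 12, 13].
(χ(G) = 3 ≤ 4.)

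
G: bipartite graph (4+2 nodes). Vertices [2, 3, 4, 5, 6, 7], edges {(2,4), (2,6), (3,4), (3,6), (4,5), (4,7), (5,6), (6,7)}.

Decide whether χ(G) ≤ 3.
Yes, G is 3-colorable

A valid 3-coloring: color 1: [4, 6]; color 2: [2, 3, 5, 7].
(χ(G) = 2 ≤ 3.)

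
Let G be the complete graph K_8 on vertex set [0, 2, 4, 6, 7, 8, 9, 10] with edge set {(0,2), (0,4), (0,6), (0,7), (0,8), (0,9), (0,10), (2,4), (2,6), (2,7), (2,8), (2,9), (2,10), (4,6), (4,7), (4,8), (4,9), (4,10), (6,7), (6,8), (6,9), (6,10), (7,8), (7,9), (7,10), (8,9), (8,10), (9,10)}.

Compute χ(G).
χ(G) = 8

Clique number ω(G) = 8 (lower bound: χ ≥ ω).
The clique on [0, 2, 4, 6, 7, 8, 9, 10] has size 8, forcing χ ≥ 8, and the coloring below uses 8 colors, so χ(G) = 8.
A valid 8-coloring: color 1: [10]; color 2: [9]; color 3: [2]; color 4: [8]; color 5: [0]; color 6: [6]; color 7: [4]; color 8: [7].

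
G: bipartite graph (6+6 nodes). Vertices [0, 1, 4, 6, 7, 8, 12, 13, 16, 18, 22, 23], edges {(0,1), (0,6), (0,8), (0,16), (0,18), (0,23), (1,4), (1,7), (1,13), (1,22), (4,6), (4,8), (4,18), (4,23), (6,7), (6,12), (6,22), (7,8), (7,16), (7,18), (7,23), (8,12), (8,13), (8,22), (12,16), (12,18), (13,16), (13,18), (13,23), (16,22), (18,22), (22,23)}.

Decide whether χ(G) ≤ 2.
A valid 2-coloring: color 1: [1, 6, 8, 16, 18, 23]; color 2: [0, 4, 7, 12, 13, 22].
(χ(G) = 2 ≤ 2.)

Yes, G is 2-colorable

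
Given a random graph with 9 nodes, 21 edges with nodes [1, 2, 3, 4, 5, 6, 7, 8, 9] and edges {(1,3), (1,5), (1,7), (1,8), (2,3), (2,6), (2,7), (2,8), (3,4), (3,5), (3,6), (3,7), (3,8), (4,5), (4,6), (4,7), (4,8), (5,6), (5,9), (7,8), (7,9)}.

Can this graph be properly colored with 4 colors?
Yes, G is 4-colorable

A valid 4-coloring: color 1: [3, 9]; color 2: [5, 7]; color 3: [6, 8]; color 4: [1, 2, 4].
(χ(G) = 4 ≤ 4.)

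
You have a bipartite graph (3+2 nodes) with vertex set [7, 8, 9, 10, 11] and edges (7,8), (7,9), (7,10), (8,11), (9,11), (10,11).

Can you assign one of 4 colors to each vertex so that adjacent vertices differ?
A valid 4-coloring: color 1: [7, 11]; color 2: [8, 9, 10].
(χ(G) = 2 ≤ 4.)

Yes, G is 4-colorable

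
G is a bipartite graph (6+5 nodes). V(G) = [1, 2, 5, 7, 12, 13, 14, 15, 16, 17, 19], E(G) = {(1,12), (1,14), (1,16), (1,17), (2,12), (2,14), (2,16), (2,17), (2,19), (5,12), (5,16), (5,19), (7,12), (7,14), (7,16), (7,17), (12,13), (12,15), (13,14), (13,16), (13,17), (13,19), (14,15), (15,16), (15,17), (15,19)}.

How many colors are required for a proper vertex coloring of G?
χ(G) = 2

Clique number ω(G) = 2 (lower bound: χ ≥ ω).
The graph is bipartite (no odd cycle), so 2 colors suffice: χ(G) = 2.
A valid 2-coloring: color 1: [12, 14, 16, 17, 19]; color 2: [1, 2, 5, 7, 13, 15].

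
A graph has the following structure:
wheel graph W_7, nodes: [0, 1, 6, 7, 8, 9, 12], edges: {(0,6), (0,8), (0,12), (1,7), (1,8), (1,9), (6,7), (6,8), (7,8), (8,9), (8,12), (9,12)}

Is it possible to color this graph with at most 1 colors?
No, G is not 1-colorable

The clique on vertices [0, 8, 12] has size 3 > 1, so it alone needs 3 colors.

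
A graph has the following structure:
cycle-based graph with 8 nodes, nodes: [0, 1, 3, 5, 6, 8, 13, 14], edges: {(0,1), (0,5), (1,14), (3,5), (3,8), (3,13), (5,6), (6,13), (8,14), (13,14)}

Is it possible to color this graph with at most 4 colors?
Yes, G is 4-colorable

A valid 4-coloring: color 1: [0, 3, 6, 14]; color 2: [1, 5, 8, 13].
(χ(G) = 2 ≤ 4.)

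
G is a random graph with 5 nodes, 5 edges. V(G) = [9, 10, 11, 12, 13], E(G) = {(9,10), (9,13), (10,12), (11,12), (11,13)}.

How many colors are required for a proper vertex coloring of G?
χ(G) = 3

Clique number ω(G) = 2 (lower bound: χ ≥ ω).
Odd cycle [12, 10, 9, 13, 11] needs 3 colors (χ ≥ 3).
The coloring below uses 3 colors, so χ(G) = 3.
A valid 3-coloring: color 1: [12, 13]; color 2: [10, 11]; color 3: [9].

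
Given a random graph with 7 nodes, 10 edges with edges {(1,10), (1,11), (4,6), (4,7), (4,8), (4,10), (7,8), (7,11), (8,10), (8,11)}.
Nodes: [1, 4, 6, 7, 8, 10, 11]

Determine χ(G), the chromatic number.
Clique number ω(G) = 3 (lower bound: χ ≥ ω).
The clique on [7, 8, 11] has size 3, forcing χ ≥ 3, and the coloring below uses 3 colors, so χ(G) = 3.
A valid 3-coloring: color 1: [4, 11]; color 2: [1, 6, 8]; color 3: [7, 10].

χ(G) = 3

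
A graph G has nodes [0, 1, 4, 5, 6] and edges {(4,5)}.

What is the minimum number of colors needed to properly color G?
χ(G) = 2

Clique number ω(G) = 2 (lower bound: χ ≥ ω).
The graph is bipartite (no odd cycle), so 2 colors suffice: χ(G) = 2.
A valid 2-coloring: color 1: [0, 1, 5, 6]; color 2: [4].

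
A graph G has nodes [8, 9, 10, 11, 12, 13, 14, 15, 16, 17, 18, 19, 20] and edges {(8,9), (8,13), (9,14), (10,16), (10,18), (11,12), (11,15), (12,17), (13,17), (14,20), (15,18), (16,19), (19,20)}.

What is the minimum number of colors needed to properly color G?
χ(G) = 3

Clique number ω(G) = 2 (lower bound: χ ≥ ω).
Odd cycle [14, 20, 19, 16, 10, 18, 15, 11, 12, 17, 13, 8, 9] needs 3 colors (χ ≥ 3).
The coloring below uses 3 colors, so χ(G) = 3.
A valid 3-coloring: color 1: [8, 10, 12, 14, 15, 19]; color 2: [9, 11, 16, 17, 18, 20]; color 3: [13].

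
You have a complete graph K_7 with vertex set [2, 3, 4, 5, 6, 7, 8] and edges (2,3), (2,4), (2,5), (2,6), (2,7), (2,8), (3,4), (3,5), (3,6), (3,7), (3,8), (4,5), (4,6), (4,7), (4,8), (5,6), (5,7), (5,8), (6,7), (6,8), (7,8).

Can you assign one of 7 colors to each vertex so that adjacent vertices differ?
A valid 7-coloring: color 1: [4]; color 2: [8]; color 3: [5]; color 4: [2]; color 5: [6]; color 6: [3]; color 7: [7].
(χ(G) = 7 ≤ 7.)

Yes, G is 7-colorable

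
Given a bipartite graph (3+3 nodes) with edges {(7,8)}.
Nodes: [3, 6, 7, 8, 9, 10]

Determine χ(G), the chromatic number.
Clique number ω(G) = 2 (lower bound: χ ≥ ω).
The graph is bipartite (no odd cycle), so 2 colors suffice: χ(G) = 2.
A valid 2-coloring: color 1: [3, 6, 8, 9, 10]; color 2: [7].

χ(G) = 2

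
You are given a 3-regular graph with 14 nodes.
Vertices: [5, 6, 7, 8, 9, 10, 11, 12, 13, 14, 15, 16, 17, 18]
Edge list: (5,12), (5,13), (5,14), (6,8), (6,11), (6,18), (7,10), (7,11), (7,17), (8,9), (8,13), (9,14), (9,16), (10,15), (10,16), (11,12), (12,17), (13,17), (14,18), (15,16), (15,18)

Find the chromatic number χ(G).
Clique number ω(G) = 3 (lower bound: χ ≥ ω).
The clique on [10, 15, 16] has size 3, forcing χ ≥ 3, and the coloring below uses 3 colors, so χ(G) = 3.
A valid 3-coloring: color 1: [8, 11, 14, 15, 17]; color 2: [5, 9, 10, 18]; color 3: [6, 7, 12, 13, 16].

χ(G) = 3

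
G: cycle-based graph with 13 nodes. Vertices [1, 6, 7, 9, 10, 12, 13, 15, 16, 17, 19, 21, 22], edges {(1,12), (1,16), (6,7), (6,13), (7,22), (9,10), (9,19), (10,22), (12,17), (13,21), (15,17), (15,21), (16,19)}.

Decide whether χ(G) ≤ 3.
Yes, G is 3-colorable

A valid 3-coloring: color 1: [6, 9, 12, 15, 16, 22]; color 2: [1, 7, 10, 13, 17, 19]; color 3: [21].
(χ(G) = 3 ≤ 3.)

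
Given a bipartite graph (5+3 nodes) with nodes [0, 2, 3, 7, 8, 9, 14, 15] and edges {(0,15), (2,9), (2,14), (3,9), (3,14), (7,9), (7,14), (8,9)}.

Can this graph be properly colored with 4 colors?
Yes, G is 4-colorable

A valid 4-coloring: color 1: [0, 9, 14]; color 2: [2, 3, 7, 8, 15].
(χ(G) = 2 ≤ 4.)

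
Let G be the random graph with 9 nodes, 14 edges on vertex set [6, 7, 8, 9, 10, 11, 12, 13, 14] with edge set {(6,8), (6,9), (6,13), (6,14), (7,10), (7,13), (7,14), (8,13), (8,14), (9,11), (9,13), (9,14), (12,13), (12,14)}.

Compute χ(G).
Clique number ω(G) = 3 (lower bound: χ ≥ ω).
The clique on [6, 8, 13] has size 3, forcing χ ≥ 3, and the coloring below uses 3 colors, so χ(G) = 3.
A valid 3-coloring: color 1: [10, 11, 13, 14]; color 2: [7, 8, 9, 12]; color 3: [6].

χ(G) = 3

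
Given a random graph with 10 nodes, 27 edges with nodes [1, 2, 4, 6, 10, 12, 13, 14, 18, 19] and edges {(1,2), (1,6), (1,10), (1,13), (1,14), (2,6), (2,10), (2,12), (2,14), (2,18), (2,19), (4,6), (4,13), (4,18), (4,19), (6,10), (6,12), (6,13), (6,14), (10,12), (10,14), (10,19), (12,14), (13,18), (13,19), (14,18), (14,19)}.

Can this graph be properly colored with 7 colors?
A valid 7-coloring: color 1: [2, 13]; color 2: [4, 14]; color 3: [6, 18, 19]; color 4: [10]; color 5: [1, 12].
(χ(G) = 5 ≤ 7.)

Yes, G is 7-colorable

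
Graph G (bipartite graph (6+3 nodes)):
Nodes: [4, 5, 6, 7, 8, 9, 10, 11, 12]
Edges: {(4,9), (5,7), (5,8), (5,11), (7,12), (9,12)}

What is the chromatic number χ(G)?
Clique number ω(G) = 2 (lower bound: χ ≥ ω).
The graph is bipartite (no odd cycle), so 2 colors suffice: χ(G) = 2.
A valid 2-coloring: color 1: [4, 5, 6, 10, 12]; color 2: [7, 8, 9, 11].

χ(G) = 2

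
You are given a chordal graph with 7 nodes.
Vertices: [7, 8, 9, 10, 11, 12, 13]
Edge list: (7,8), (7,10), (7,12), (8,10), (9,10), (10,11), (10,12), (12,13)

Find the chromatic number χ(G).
χ(G) = 3

Clique number ω(G) = 3 (lower bound: χ ≥ ω).
The clique on [7, 8, 10] has size 3, forcing χ ≥ 3, and the coloring below uses 3 colors, so χ(G) = 3.
A valid 3-coloring: color 1: [10, 13]; color 2: [8, 9, 11, 12]; color 3: [7].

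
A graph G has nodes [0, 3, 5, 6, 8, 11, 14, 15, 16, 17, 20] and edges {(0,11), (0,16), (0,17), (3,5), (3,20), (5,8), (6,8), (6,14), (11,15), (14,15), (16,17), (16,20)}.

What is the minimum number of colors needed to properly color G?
Clique number ω(G) = 3 (lower bound: χ ≥ ω).
The clique on [0, 16, 17] has size 3, forcing χ ≥ 3, and the coloring below uses 3 colors, so χ(G) = 3.
A valid 3-coloring: color 1: [0, 5, 6, 15, 20]; color 2: [3, 8, 11, 14, 16]; color 3: [17].

χ(G) = 3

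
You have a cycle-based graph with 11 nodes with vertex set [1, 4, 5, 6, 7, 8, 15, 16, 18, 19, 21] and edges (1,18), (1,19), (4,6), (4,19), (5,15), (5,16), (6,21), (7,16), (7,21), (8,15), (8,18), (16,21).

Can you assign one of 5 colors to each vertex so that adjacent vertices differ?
Yes, G is 5-colorable

A valid 5-coloring: color 1: [1, 4, 5, 8, 21]; color 2: [6, 15, 16, 18, 19]; color 3: [7].
(χ(G) = 3 ≤ 5.)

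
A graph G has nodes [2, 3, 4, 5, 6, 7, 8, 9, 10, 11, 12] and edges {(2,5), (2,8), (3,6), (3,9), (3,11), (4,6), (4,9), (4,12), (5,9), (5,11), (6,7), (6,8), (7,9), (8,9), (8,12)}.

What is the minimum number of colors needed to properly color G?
χ(G) = 2

Clique number ω(G) = 2 (lower bound: χ ≥ ω).
The graph is bipartite (no odd cycle), so 2 colors suffice: χ(G) = 2.
A valid 2-coloring: color 1: [2, 6, 9, 10, 11, 12]; color 2: [3, 4, 5, 7, 8].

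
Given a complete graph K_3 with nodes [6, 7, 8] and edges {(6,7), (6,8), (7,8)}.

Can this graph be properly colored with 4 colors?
A valid 4-coloring: color 1: [8]; color 2: [7]; color 3: [6].
(χ(G) = 3 ≤ 4.)

Yes, G is 4-colorable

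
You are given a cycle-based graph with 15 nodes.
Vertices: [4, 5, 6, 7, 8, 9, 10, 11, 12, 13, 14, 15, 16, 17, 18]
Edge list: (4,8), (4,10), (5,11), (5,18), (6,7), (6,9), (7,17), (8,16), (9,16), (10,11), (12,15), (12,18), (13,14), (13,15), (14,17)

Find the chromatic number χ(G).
χ(G) = 3

Clique number ω(G) = 2 (lower bound: χ ≥ ω).
Odd cycle [17, 14, 13, 15, 12, 18, 5, 11, 10, 4, 8, 16, 9, 6, 7] needs 3 colors (χ ≥ 3).
The coloring below uses 3 colors, so χ(G) = 3.
A valid 3-coloring: color 1: [5, 6, 8, 10, 12, 13, 17]; color 2: [4, 7, 11, 14, 15, 16, 18]; color 3: [9].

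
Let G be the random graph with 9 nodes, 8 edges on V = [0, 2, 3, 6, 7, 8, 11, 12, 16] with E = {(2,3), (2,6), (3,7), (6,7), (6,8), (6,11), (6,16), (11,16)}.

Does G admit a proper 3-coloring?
Yes, G is 3-colorable

A valid 3-coloring: color 1: [0, 3, 6, 12]; color 2: [2, 7, 8, 16]; color 3: [11].
(χ(G) = 3 ≤ 3.)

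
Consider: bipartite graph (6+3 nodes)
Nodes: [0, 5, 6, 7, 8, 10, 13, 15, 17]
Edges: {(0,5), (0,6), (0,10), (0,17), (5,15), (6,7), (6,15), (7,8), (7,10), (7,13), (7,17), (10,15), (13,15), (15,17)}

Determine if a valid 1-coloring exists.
No, G is not 1-colorable

Edge (0,17) forces its endpoints to differ, so 1 color is not enough.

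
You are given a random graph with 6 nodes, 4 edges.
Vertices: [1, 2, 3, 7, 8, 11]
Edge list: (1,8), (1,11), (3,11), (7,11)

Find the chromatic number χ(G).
χ(G) = 2

Clique number ω(G) = 2 (lower bound: χ ≥ ω).
The graph is bipartite (no odd cycle), so 2 colors suffice: χ(G) = 2.
A valid 2-coloring: color 1: [2, 8, 11]; color 2: [1, 3, 7].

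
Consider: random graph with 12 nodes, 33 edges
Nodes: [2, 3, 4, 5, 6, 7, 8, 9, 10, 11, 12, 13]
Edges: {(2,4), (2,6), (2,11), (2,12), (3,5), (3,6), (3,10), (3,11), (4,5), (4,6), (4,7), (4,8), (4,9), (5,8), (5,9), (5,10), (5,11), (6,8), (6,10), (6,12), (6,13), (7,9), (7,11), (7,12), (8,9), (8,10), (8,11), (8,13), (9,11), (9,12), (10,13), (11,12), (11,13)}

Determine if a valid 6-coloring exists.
Yes, G is 6-colorable

A valid 6-coloring: color 1: [4, 10, 11]; color 2: [3, 8, 12]; color 3: [5, 6, 7]; color 4: [2, 9, 13].
(χ(G) = 4 ≤ 6.)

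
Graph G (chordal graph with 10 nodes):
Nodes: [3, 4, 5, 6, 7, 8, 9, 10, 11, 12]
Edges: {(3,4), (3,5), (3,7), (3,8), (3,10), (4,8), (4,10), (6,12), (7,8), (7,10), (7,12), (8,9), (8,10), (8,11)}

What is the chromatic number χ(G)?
χ(G) = 4

Clique number ω(G) = 4 (lower bound: χ ≥ ω).
The clique on [3, 4, 8, 10] has size 4, forcing χ ≥ 4, and the coloring below uses 4 colors, so χ(G) = 4.
A valid 4-coloring: color 1: [5, 8, 12]; color 2: [3, 6, 9, 11]; color 3: [10]; color 4: [4, 7].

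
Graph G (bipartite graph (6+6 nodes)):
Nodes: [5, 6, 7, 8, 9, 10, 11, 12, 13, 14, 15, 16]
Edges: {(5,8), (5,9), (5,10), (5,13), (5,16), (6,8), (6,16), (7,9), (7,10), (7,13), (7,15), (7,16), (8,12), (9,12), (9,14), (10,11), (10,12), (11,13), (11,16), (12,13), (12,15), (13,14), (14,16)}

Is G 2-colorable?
Yes, G is 2-colorable

A valid 2-coloring: color 1: [8, 9, 10, 13, 15, 16]; color 2: [5, 6, 7, 11, 12, 14].
(χ(G) = 2 ≤ 2.)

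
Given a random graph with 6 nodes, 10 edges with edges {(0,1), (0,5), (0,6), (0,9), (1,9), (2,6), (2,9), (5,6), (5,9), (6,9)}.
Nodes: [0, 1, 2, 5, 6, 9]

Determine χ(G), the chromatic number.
χ(G) = 4

Clique number ω(G) = 4 (lower bound: χ ≥ ω).
The clique on [0, 5, 6, 9] has size 4, forcing χ ≥ 4, and the coloring below uses 4 colors, so χ(G) = 4.
A valid 4-coloring: color 1: [9]; color 2: [0, 2]; color 3: [1, 6]; color 4: [5].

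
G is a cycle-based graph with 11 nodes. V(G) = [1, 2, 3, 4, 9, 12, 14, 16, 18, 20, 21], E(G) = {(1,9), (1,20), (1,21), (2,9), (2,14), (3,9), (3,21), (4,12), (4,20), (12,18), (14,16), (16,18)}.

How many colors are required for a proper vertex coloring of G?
Clique number ω(G) = 2 (lower bound: χ ≥ ω).
Odd cycle [16, 14, 2, 9, 1, 20, 4, 12, 18] needs 3 colors (χ ≥ 3).
The coloring below uses 3 colors, so χ(G) = 3.
A valid 3-coloring: color 1: [9, 14, 18, 20, 21]; color 2: [1, 2, 3, 12, 16]; color 3: [4].

χ(G) = 3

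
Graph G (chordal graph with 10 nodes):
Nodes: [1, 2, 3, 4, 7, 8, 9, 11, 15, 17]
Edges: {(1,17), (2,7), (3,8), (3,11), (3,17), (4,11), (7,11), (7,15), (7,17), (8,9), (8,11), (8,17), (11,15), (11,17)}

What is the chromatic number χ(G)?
Clique number ω(G) = 4 (lower bound: χ ≥ ω).
The clique on [3, 8, 11, 17] has size 4, forcing χ ≥ 4, and the coloring below uses 4 colors, so χ(G) = 4.
A valid 4-coloring: color 1: [1, 2, 9, 11]; color 2: [4, 15, 17]; color 3: [7, 8]; color 4: [3].

χ(G) = 4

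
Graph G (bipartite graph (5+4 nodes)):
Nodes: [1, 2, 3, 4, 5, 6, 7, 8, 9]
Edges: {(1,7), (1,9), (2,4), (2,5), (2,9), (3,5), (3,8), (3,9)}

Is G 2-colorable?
Yes, G is 2-colorable

A valid 2-coloring: color 1: [4, 5, 6, 7, 8, 9]; color 2: [1, 2, 3].
(χ(G) = 2 ≤ 2.)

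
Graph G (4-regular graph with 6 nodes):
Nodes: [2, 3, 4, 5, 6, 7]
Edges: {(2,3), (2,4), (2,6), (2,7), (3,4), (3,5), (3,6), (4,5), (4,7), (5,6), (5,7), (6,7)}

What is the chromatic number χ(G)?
χ(G) = 3

Clique number ω(G) = 3 (lower bound: χ ≥ ω).
The clique on [2, 3, 4] has size 3, forcing χ ≥ 3, and the coloring below uses 3 colors, so χ(G) = 3.
A valid 3-coloring: color 1: [3, 7]; color 2: [2, 5]; color 3: [4, 6].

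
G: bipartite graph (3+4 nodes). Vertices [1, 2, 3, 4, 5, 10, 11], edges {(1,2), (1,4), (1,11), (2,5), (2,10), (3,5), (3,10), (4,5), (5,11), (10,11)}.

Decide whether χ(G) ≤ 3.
Yes, G is 3-colorable

A valid 3-coloring: color 1: [1, 5, 10]; color 2: [2, 3, 4, 11].
(χ(G) = 2 ≤ 3.)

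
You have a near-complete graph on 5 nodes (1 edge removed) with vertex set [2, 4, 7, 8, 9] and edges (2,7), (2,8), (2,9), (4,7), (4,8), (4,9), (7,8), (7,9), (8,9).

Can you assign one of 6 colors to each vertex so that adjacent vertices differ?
Yes, G is 6-colorable

A valid 6-coloring: color 1: [7]; color 2: [8]; color 3: [9]; color 4: [2, 4].
(χ(G) = 4 ≤ 6.)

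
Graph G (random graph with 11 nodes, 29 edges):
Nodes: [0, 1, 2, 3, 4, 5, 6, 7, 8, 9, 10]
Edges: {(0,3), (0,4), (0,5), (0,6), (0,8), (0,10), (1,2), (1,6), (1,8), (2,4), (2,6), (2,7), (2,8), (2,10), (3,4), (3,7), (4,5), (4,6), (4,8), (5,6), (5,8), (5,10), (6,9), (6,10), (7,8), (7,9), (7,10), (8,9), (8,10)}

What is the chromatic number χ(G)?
χ(G) = 4

Clique number ω(G) = 4 (lower bound: χ ≥ ω).
The clique on [0, 5, 8, 10] has size 4, forcing χ ≥ 4, and the coloring below uses 4 colors, so χ(G) = 4.
A valid 4-coloring: color 1: [3, 6, 8]; color 2: [1, 4, 9, 10]; color 3: [0, 7]; color 4: [2, 5].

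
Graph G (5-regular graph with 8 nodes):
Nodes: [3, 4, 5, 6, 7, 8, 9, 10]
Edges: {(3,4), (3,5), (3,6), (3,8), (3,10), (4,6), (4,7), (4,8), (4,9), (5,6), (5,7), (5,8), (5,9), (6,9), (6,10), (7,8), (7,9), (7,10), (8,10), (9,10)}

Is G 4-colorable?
A valid 4-coloring: color 1: [6, 7]; color 2: [4, 5, 10]; color 3: [3, 9]; color 4: [8].
(χ(G) = 4 ≤ 4.)

Yes, G is 4-colorable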